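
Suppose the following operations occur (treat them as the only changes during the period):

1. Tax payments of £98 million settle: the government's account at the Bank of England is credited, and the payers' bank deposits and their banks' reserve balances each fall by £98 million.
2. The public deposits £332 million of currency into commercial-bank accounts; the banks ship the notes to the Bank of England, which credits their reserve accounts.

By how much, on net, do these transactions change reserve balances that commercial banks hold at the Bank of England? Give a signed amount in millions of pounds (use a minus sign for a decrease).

Government account inflow £98 million: funds move from bank reserves into the government account → −£98M.
Currency deposit £332 million: returned notes are swapped for reserve credit → +£332M.
Net: −98 + 332 = +£234 million.

+£234 million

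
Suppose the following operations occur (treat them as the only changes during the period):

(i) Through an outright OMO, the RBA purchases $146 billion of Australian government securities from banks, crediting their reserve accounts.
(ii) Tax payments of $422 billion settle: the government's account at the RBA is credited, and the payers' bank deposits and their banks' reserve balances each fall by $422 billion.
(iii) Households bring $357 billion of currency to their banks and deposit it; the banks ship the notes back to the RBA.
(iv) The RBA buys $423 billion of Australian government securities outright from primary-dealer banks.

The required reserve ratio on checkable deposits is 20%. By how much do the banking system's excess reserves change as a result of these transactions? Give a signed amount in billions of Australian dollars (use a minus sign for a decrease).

OMO purchase (from banks) $146 billion: reserves +$146B, deposits 0.
Government account inflow $422 billion: reserves −$422B, deposits −$422B.
Currency deposit $357 billion: reserves +$357B, deposits +$357B.
OMO purchase (from banks) $423 billion: reserves +$423B, deposits 0.
Totals: Δreserves = +$504B, Δdeposits = −$65B.
Δrequired reserves = 20% × −$65B = −$13B.
Δexcess reserves = Δreserves − Δrequired = +$504B − (−$13B) = +$517 billion.

+$517 billion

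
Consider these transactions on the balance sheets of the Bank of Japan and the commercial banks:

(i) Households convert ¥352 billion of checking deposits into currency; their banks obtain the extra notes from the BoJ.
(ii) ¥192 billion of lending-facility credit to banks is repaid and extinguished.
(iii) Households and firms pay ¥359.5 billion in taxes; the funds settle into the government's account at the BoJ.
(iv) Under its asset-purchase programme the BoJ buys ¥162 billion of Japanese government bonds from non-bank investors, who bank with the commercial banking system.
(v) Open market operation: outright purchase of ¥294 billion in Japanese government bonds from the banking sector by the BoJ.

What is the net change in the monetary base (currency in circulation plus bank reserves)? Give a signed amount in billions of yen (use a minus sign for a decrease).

Currency withdrawal ¥352 billion: just a shift between currency and reserves — both are base money → 0.
Discount-window repayment ¥192 billion: BoJ balance sheet contracts → −¥192B.
Government account inflow ¥359.5 billion: reserves shift to a non-base liability → −¥359.5B.
Asset purchase (from non-banks) ¥162 billion: BoJ balance sheet expands → +¥162B.
OMO purchase (from banks) ¥294 billion: BoJ balance sheet expands → +¥294B.
Net: 0 − 192 − 359.5 + 162 + 294 = -¥95.5 billion.

-¥95.5 billion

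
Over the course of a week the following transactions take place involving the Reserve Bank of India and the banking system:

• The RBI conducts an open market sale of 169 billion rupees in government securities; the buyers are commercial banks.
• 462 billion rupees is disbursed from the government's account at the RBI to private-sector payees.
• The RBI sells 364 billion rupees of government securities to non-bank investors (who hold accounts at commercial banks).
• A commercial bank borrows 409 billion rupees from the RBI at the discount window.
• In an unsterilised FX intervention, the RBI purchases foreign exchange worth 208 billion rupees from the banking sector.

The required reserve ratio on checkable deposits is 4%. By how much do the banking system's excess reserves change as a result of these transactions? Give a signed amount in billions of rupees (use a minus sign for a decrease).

+542.08 billion

OMO sale (to banks) 169 billion rupees: reserves −169B, deposits 0.
Government spending 462 billion rupees: reserves +462B, deposits +462B.
Asset sale (to non-banks) 364 billion rupees: reserves −364B, deposits −364B.
Discount-window loan 409 billion rupees: reserves +409B, deposits 0.
FX purchase 208 billion rupees: reserves +208B, deposits 0.
Totals: Δreserves = +546B, Δdeposits = +98B.
Δrequired reserves = 4% × +98B = +3.92B.
Δexcess reserves = Δreserves − Δrequired = +546B − (+3.92B) = +542.08 billion.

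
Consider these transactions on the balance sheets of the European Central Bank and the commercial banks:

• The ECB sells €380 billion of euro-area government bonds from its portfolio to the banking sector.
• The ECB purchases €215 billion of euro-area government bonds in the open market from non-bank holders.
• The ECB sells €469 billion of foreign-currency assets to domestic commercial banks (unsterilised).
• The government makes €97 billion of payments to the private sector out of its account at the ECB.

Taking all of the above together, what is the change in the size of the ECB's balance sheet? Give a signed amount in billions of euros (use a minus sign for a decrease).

-€634 billion

ECB balance sheet:
  Assets:      Securities −€165B, Foreign assets −€469B
  Liabilities: Bank reserves −€537B, Government deposits −€97B
Change in total ECB assets = -€634 billion.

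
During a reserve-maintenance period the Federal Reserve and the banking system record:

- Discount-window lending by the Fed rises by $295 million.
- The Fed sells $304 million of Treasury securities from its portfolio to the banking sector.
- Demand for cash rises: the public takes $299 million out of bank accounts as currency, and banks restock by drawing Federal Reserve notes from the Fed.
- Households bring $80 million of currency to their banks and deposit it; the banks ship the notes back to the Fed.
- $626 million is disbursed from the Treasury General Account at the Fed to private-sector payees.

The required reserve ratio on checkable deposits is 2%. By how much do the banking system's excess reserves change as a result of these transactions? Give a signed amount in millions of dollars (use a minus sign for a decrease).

Discount-window loan $295 million: reserves +$295M, deposits 0.
OMO sale (to banks) $304 million: reserves −$304M, deposits 0.
Currency withdrawal $299 million: reserves −$299M, deposits −$299M.
Currency deposit $80 million: reserves +$80M, deposits +$80M.
Government spending $626 million: reserves +$626M, deposits +$626M.
Totals: Δreserves = +$398M, Δdeposits = +$407M.
Δrequired reserves = 2% × +$407M = +$8.14M.
Δexcess reserves = Δreserves − Δrequired = +$398M − (+$8.14M) = +$389.86 million.

+$389.86 million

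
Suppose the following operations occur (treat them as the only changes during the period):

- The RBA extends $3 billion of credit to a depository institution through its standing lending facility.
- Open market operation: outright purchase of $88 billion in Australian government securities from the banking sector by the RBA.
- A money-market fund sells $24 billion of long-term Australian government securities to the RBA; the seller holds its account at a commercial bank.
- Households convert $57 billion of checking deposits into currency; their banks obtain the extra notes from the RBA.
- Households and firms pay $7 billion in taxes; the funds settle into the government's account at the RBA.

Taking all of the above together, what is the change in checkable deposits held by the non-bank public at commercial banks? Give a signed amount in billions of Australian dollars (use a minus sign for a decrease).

RBA balance sheet:
  Assets:      Securities +$112B, Loans to banks +$3B
  Liabilities: Bank reserves +$51B, Currency in circulation +$57B, Government deposits +$7B
Commercial banking system:
  Assets:      Reserves at CB +$51B, Securities −$88B
  Liabilities: Checkable deposits −$40B, Borrowings from CB +$3B
So the change in checkable deposits held by the non-bank public at commercial banks is -$40 billion.

-$40 billion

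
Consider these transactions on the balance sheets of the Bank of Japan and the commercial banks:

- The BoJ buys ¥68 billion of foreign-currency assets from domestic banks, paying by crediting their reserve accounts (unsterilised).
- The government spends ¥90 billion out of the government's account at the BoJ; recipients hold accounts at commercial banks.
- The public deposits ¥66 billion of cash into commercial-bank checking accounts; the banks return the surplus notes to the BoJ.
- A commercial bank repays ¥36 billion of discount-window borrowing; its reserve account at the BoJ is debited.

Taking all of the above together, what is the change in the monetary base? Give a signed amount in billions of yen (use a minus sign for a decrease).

BoJ balance sheet:
  Assets:      Loans to banks −¥36B, Foreign assets +¥68B
  Liabilities: Bank reserves +¥188B, Currency in circulation −¥66B, Government deposits −¥90B
Commercial banking system:
  Assets:      Reserves at CB +¥188B, Foreign assets −¥68B
  Liabilities: Checkable deposits +¥156B, Borrowings from CB −¥36B
Monetary base = currency + reserves: −¥66B + (+¥188B) = +¥122 billion.

+¥122 billion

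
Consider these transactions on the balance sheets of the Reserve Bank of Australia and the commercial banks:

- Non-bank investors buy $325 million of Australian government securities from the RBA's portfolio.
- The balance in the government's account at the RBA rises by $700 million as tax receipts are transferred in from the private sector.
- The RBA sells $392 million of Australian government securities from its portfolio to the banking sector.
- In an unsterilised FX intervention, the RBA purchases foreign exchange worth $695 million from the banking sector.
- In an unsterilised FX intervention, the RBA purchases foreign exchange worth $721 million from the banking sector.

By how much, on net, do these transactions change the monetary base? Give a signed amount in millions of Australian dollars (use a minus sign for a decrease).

-$1 million

RBA balance sheet:
  Assets:      Securities −$717M, Foreign assets +$1416M
  Liabilities: Bank reserves −$1M, Government deposits +$700M
Commercial banking system:
  Assets:      Reserves at CB −$1M, Securities +$392M, Foreign assets −$1416M
  Liabilities: Checkable deposits −$1025M
Monetary base = currency + reserves: 0 + (−$1M) = -$1 million.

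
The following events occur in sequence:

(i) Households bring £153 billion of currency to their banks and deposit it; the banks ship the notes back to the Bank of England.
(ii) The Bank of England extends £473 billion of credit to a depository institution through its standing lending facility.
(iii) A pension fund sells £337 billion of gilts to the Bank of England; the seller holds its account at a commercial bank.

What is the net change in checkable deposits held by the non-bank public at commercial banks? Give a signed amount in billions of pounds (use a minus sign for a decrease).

Currency deposit £153 billion: non-bank counterparties' bank balances rise → +£153B.
Discount-window loan £473 billion: the counterparty is a bank, so public deposits are unchanged → 0.
Asset purchase (from non-banks) £337 billion: non-bank counterparties' bank balances rise → +£337B.
Net: 153 + 0 + 337 = +£490 billion.

+£490 billion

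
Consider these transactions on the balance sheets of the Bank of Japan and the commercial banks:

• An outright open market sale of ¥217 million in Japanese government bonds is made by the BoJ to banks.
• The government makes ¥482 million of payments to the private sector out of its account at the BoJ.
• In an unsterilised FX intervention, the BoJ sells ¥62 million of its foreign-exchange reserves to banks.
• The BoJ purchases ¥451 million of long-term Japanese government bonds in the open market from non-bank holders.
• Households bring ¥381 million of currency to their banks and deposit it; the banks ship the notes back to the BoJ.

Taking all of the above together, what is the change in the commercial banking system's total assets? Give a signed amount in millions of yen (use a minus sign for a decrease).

BoJ balance sheet:
  Assets:      Securities +¥234M, Foreign assets −¥62M
  Liabilities: Bank reserves +¥1035M, Currency in circulation −¥381M, Government deposits −¥482M
Commercial banking system:
  Assets:      Reserves at CB +¥1035M, Securities +¥217M, Foreign assets +¥62M
  Liabilities: Checkable deposits +¥1314M
Change in total bank assets = +¥1314 million.

+¥1314 million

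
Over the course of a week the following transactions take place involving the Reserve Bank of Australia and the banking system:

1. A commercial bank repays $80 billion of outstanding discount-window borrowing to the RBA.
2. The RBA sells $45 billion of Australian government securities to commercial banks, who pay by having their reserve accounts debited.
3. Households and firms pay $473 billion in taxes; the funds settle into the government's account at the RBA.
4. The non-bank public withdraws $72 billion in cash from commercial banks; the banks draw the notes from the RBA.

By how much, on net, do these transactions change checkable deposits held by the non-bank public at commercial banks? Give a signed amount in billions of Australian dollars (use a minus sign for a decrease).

-$545 billion

Discount-window repayment $80 billion: the counterparty is a bank, so public deposits are unchanged → 0.
OMO sale (to banks) $45 billion: the counterparty is a bank, so public deposits are unchanged → 0.
Government account inflow $473 billion: non-bank counterparties' bank balances fall → −$473B.
Currency withdrawal $72 billion: non-bank counterparties' bank balances fall → −$72B.
Net: 0 + 0 − 473 − 72 = -$545 billion.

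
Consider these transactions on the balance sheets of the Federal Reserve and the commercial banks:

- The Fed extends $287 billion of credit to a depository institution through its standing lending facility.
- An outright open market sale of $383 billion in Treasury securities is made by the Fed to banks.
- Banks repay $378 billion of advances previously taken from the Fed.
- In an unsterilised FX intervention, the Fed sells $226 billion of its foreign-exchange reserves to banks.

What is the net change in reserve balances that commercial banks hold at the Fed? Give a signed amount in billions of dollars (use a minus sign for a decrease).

Discount-window loan $287 billion: the loan is credited to the bank's reserve account → +$287B.
OMO sale (to banks) $383 billion: the buying banks pay out of their reserve balances → −$383B.
Discount-window repayment $378 billion: repayment is debited from reserves → −$378B.
FX sale $226 billion: the buying banks pay out of their reserve balances → −$226B.
Net: 287 − 383 − 378 − 226 = -$700 billion.

-$700 billion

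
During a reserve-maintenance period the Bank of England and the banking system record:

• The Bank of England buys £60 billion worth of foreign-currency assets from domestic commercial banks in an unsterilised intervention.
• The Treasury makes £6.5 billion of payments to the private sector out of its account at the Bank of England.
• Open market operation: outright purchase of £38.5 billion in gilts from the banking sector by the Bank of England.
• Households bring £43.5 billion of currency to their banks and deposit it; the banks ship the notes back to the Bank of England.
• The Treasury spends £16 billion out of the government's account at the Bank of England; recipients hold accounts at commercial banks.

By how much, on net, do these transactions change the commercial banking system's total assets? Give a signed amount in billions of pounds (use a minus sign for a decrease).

+£66 billion

FX purchase £60 billion: just an asset swap on bank balance sheets → 0.
Government spending £6.5 billion: bank balance sheets expand → +£6.5B.
OMO purchase (from banks) £38.5 billion: just an asset swap on bank balance sheets → 0.
Currency deposit £43.5 billion: bank balance sheets expand → +£43.5B.
Government spending £16 billion: bank balance sheets expand → +£16B.
Net: 0 + 6.5 + 0 + 43.5 + 16 = +£66 billion.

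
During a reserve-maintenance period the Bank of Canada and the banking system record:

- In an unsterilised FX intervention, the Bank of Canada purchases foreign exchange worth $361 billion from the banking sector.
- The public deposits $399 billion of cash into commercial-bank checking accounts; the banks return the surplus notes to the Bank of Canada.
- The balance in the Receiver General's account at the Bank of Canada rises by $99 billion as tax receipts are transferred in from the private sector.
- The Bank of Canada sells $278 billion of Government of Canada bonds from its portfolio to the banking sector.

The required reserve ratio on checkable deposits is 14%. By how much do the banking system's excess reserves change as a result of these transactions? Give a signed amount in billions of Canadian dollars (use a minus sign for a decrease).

+$341 billion

FX purchase $361 billion: reserves +$361B, deposits 0.
Currency deposit $399 billion: reserves +$399B, deposits +$399B.
Government account inflow $99 billion: reserves −$99B, deposits −$99B.
OMO sale (to banks) $278 billion: reserves −$278B, deposits 0.
Totals: Δreserves = +$383B, Δdeposits = +$300B.
Δrequired reserves = 14% × +$300B = +$42B.
Δexcess reserves = Δreserves − Δrequired = +$383B − (+$42B) = +$341 billion.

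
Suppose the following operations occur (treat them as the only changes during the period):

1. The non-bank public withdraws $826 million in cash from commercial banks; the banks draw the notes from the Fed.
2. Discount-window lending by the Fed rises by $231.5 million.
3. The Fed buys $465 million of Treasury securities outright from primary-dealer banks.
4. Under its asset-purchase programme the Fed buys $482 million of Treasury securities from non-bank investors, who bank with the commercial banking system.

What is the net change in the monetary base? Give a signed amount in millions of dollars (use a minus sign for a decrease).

Currency withdrawal $826 million: just a shift between currency and reserves — both are base money → 0.
Discount-window loan $231.5 million: Fed balance sheet expands → +$231.5M.
OMO purchase (from banks) $465 million: Fed balance sheet expands → +$465M.
Asset purchase (from non-banks) $482 million: Fed balance sheet expands → +$482M.
Net: 0 + 231.5 + 465 + 482 = +$1178.5 million.

+$1178.5 million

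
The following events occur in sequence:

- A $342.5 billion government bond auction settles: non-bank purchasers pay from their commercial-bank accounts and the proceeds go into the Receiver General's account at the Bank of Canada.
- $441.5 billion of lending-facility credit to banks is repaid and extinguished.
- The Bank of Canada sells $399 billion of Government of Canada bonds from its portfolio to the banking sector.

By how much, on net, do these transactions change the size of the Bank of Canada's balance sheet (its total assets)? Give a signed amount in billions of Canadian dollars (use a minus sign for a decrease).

-$840.5 billion

Government account inflow $342.5 billion: only the composition of liabilities changes → 0.
Discount-window repayment $441.5 billion: a Bank of Canada asset is shed → −$441.5B.
OMO sale (to banks) $399 billion: a Bank of Canada asset is shed → −$399B.
Net: 0 − 441.5 − 399 = -$840.5 billion.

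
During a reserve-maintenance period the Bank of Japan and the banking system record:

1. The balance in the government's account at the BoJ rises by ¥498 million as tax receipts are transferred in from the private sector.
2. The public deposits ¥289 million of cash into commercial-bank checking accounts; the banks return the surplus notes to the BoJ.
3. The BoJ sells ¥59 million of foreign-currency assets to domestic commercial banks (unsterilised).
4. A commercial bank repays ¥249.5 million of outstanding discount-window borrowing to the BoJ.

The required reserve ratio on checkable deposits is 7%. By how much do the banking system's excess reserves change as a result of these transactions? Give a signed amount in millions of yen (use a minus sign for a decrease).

-¥502.87 million

Government account inflow ¥498 million: reserves −¥498M, deposits −¥498M.
Currency deposit ¥289 million: reserves +¥289M, deposits +¥289M.
FX sale ¥59 million: reserves −¥59M, deposits 0.
Discount-window repayment ¥249.5 million: reserves −¥249.5M, deposits 0.
Totals: Δreserves = −¥517.5M, Δdeposits = −¥209M.
Δrequired reserves = 7% × −¥209M = −¥14.63M.
Δexcess reserves = Δreserves − Δrequired = −¥517.5M − (−¥14.63M) = -¥502.87 million.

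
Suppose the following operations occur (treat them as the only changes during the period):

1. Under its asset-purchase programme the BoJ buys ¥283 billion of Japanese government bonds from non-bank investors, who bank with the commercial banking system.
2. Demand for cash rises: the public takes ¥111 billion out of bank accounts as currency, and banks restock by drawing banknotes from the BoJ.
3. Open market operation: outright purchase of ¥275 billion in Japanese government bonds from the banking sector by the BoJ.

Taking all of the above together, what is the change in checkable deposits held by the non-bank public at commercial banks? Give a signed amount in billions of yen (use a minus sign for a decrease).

+¥172 billion

Asset purchase (from non-banks) ¥283 billion: non-bank counterparties' bank balances rise → +¥283B.
Currency withdrawal ¥111 billion: non-bank counterparties' bank balances fall → −¥111B.
OMO purchase (from banks) ¥275 billion: the counterparty is a bank, so public deposits are unchanged → 0.
Net: 283 − 111 + 0 = +¥172 billion.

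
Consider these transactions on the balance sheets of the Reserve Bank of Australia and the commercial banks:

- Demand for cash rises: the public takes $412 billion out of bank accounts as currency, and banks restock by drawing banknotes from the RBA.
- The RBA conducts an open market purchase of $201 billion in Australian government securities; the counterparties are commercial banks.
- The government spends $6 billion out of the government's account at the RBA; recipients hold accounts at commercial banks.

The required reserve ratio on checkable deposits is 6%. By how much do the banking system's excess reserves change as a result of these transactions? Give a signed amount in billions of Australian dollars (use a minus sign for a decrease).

-$180.64 billion

Currency withdrawal $412 billion: reserves −$412B, deposits −$412B.
OMO purchase (from banks) $201 billion: reserves +$201B, deposits 0.
Government spending $6 billion: reserves +$6B, deposits +$6B.
Totals: Δreserves = −$205B, Δdeposits = −$406B.
Δrequired reserves = 6% × −$406B = −$24.36B.
Δexcess reserves = Δreserves − Δrequired = −$205B − (−$24.36B) = -$180.64 billion.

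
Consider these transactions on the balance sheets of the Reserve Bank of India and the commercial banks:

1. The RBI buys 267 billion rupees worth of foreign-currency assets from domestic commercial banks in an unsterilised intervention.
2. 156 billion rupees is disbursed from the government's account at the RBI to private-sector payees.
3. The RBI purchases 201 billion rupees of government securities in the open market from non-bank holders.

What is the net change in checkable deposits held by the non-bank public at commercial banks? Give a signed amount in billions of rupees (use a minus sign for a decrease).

FX purchase 267 billion rupees: the counterparty is a bank, so public deposits are unchanged → 0.
Government spending 156 billion rupees: non-bank counterparties' bank balances rise → +156B.
Asset purchase (from non-banks) 201 billion rupees: non-bank counterparties' bank balances rise → +201B.
Net: 0 + 156 + 201 = +357 billion.

+357 billion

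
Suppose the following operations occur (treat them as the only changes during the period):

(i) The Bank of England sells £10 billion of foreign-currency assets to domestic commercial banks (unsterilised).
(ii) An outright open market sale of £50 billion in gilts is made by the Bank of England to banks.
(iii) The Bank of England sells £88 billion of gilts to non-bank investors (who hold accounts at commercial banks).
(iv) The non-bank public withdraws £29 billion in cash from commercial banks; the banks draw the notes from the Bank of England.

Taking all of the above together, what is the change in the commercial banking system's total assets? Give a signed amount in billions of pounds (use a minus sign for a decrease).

-£117 billion

FX sale £10 billion: just an asset swap on bank balance sheets → 0.
OMO sale (to banks) £50 billion: just an asset swap on bank balance sheets → 0.
Asset sale (to non-banks) £88 billion: bank balance sheets shrink → −£88B.
Currency withdrawal £29 billion: bank balance sheets shrink → −£29B.
Net: 0 + 0 − 88 − 29 = -£117 billion.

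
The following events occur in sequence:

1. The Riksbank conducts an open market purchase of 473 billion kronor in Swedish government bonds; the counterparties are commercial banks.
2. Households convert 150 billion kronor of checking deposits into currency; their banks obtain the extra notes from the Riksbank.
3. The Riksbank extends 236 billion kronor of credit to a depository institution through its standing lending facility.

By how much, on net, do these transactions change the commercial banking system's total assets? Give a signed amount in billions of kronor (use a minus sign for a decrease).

OMO purchase (from banks) 473 billion kronor: just an asset swap on bank balance sheets → 0.
Currency withdrawal 150 billion kronor: bank balance sheets shrink → −150B.
Discount-window loan 236 billion kronor: bank balance sheets expand → +236B.
Net: 0 − 150 + 236 = +86 billion.

+86 billion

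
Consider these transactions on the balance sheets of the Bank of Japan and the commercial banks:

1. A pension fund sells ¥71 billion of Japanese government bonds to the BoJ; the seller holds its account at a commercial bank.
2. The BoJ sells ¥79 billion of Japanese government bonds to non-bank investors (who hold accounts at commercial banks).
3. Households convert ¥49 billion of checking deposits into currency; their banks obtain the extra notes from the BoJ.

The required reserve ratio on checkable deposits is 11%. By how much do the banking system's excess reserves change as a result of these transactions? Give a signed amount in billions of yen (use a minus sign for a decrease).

-¥50.73 billion

Asset purchase (from non-banks) ¥71 billion: reserves +¥71B, deposits +¥71B.
Asset sale (to non-banks) ¥79 billion: reserves −¥79B, deposits −¥79B.
Currency withdrawal ¥49 billion: reserves −¥49B, deposits −¥49B.
Totals: Δreserves = −¥57B, Δdeposits = −¥57B.
Δrequired reserves = 11% × −¥57B = −¥6.27B.
Δexcess reserves = Δreserves − Δrequired = −¥57B − (−¥6.27B) = -¥50.73 billion.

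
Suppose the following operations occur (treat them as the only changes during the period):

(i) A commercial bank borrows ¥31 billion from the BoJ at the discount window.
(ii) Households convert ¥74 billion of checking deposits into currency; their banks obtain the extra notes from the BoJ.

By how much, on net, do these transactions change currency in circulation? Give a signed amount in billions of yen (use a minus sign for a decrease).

+¥74 billion

Discount-window loan ¥31 billion: no currency enters or leaves circulation → 0.
Currency withdrawal ¥74 billion: notes leave the central bank → +¥74B.
Net: 0 + 74 = +¥74 billion.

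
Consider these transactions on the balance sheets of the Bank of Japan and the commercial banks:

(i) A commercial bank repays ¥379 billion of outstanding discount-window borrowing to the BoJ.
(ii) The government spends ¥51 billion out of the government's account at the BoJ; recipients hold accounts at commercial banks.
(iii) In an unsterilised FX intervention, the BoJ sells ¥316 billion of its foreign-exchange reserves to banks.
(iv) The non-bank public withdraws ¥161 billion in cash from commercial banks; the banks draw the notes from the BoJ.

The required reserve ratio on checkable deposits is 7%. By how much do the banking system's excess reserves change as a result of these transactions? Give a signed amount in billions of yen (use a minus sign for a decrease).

-¥797.3 billion

Discount-window repayment ¥379 billion: reserves −¥379B, deposits 0.
Government spending ¥51 billion: reserves +¥51B, deposits +¥51B.
FX sale ¥316 billion: reserves −¥316B, deposits 0.
Currency withdrawal ¥161 billion: reserves −¥161B, deposits −¥161B.
Totals: Δreserves = −¥805B, Δdeposits = −¥110B.
Δrequired reserves = 7% × −¥110B = −¥7.7B.
Δexcess reserves = Δreserves − Δrequired = −¥805B − (−¥7.7B) = -¥797.3 billion.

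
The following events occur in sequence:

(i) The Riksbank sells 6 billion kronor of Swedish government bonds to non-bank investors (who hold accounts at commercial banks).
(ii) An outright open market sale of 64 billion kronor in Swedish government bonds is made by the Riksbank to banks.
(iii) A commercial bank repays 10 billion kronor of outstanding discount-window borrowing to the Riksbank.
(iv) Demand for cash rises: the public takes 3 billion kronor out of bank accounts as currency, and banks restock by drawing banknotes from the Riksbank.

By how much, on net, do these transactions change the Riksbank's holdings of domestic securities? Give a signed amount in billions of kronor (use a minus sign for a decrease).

Riksbank balance sheet:
  Assets:      Securities −70B, Loans to banks −10B
  Liabilities: Bank reserves −83B, Currency in circulation +3B
Commercial banking system:
  Assets:      Reserves at CB −83B, Securities +64B
  Liabilities: Checkable deposits −9B, Borrowings from CB −10B
So the change in the Riksbank's holdings of domestic securities is -70 billion.

-70 billion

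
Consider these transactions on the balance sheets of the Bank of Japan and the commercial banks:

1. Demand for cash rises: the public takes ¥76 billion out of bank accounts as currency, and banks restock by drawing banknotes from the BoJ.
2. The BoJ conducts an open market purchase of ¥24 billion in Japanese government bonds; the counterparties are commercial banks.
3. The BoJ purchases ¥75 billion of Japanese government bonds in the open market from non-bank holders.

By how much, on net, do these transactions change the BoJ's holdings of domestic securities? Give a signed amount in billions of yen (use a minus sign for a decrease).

Currency withdrawal ¥76 billion: the BoJ's securities portfolio is untouched → 0.
OMO purchase (from banks) ¥24 billion: securities added to the BoJ's portfolio → +¥24B.
Asset purchase (from non-banks) ¥75 billion: securities added to the BoJ's portfolio → +¥75B.
Net: 0 + 24 + 75 = +¥99 billion.

+¥99 billion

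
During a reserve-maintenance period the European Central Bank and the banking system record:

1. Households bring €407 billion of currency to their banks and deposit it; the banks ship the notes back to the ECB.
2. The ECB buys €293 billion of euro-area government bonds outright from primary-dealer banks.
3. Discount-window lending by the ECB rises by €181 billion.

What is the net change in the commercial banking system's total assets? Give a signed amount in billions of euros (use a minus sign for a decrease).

+€588 billion

Currency deposit €407 billion: bank balance sheets expand → +€407B.
OMO purchase (from banks) €293 billion: just an asset swap on bank balance sheets → 0.
Discount-window loan €181 billion: bank balance sheets expand → +€181B.
Net: 407 + 0 + 181 = +€588 billion.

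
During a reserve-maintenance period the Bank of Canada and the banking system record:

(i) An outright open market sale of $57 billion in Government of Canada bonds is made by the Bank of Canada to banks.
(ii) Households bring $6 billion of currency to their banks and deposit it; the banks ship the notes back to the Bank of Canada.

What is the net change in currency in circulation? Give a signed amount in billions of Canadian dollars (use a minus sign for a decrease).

-$6 billion

Bank of Canada balance sheet:
  Assets:      Securities −$57B
  Liabilities: Bank reserves −$51B, Currency in circulation −$6B
Commercial banking system:
  Assets:      Reserves at CB −$51B, Securities +$57B
  Liabilities: Checkable deposits +$6B
So the change in currency in circulation is -$6 billion.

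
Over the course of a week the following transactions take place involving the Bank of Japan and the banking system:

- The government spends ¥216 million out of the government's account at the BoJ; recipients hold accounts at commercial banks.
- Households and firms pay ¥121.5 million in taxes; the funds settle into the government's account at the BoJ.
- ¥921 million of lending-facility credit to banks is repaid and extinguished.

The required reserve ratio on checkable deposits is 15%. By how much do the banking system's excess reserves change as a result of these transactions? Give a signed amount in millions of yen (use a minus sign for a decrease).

-¥840.675 million

Government spending ¥216 million: reserves +¥216M, deposits +¥216M.
Government account inflow ¥121.5 million: reserves −¥121.5M, deposits −¥121.5M.
Discount-window repayment ¥921 million: reserves −¥921M, deposits 0.
Totals: Δreserves = −¥826.5M, Δdeposits = +¥94.5M.
Δrequired reserves = 15% × +¥94.5M = +¥14.175M.
Δexcess reserves = Δreserves − Δrequired = −¥826.5M − (+¥14.175M) = -¥840.675 million.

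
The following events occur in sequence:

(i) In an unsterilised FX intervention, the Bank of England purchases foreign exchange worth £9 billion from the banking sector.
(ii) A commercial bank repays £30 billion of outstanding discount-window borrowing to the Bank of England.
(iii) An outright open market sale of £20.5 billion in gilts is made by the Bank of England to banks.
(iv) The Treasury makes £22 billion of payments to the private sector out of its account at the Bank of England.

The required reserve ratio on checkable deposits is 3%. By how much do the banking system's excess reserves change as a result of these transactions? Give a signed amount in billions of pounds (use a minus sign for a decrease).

FX purchase £9 billion: reserves +£9B, deposits 0.
Discount-window repayment £30 billion: reserves −£30B, deposits 0.
OMO sale (to banks) £20.5 billion: reserves −£20.5B, deposits 0.
Government spending £22 billion: reserves +£22B, deposits +£22B.
Totals: Δreserves = −£19.5B, Δdeposits = +£22B.
Δrequired reserves = 3% × +£22B = +£0.66B.
Δexcess reserves = Δreserves − Δrequired = −£19.5B − (+£0.66B) = -£20.16 billion.

-£20.16 billion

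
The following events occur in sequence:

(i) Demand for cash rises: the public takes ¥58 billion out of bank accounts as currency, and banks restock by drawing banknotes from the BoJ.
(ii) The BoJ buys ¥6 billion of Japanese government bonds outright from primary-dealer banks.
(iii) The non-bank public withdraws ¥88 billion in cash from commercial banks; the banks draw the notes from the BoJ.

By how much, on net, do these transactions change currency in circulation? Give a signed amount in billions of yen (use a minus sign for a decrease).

BoJ balance sheet:
  Assets:      Securities +¥6B
  Liabilities: Bank reserves −¥140B, Currency in circulation +¥146B
Commercial banking system:
  Assets:      Reserves at CB −¥140B, Securities −¥6B
  Liabilities: Checkable deposits −¥146B
So the change in currency in circulation is +¥146 billion.

+¥146 billion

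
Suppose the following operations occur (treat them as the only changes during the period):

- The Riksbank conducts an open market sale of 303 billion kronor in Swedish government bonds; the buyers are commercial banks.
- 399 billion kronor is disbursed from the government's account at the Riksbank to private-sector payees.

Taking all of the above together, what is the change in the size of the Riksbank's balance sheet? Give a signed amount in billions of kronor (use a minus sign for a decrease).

-303 billion

OMO sale (to banks) 303 billion kronor: a Riksbank asset is shed → −303B.
Government spending 399 billion kronor: only the composition of liabilities changes → 0.
Net: −303 + 0 = -303 billion.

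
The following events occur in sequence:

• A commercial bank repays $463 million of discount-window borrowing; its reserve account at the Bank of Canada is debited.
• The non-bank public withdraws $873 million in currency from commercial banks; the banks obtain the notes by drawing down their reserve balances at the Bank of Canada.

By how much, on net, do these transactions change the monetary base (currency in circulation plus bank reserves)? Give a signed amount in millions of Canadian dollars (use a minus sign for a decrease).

Discount-window repayment $463 million: Bank of Canada balance sheet contracts → −$463M.
Currency withdrawal $873 million: just a shift between currency and reserves — both are base money → 0.
Net: −463 + 0 = -$463 million.

-$463 million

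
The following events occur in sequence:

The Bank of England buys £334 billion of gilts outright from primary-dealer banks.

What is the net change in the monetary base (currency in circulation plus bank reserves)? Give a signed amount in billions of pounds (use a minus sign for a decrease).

Bank of England balance sheet:
  Assets:      Securities +£334B
  Liabilities: Bank reserves +£334B
Commercial banking system:
  Assets:      Reserves at CB +£334B, Securities −£334B
  Liabilities: no change
Monetary base = currency + reserves: 0 + (+£334B) = +£334 billion.

+£334 billion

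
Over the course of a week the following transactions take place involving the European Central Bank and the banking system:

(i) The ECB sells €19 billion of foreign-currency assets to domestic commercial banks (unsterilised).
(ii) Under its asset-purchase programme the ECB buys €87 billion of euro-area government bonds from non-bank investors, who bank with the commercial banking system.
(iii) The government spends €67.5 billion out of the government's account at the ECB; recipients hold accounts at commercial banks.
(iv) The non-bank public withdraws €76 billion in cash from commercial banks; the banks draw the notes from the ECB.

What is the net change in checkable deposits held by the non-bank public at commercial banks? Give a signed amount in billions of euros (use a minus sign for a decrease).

ECB balance sheet:
  Assets:      Securities +€87B, Foreign assets −€19B
  Liabilities: Bank reserves +€59.5B, Currency in circulation +€76B, Government deposits −€67.5B
Commercial banking system:
  Assets:      Reserves at CB +€59.5B, Foreign assets +€19B
  Liabilities: Checkable deposits +€78.5B
So the change in checkable deposits held by the non-bank public at commercial banks is +€78.5 billion.

+€78.5 billion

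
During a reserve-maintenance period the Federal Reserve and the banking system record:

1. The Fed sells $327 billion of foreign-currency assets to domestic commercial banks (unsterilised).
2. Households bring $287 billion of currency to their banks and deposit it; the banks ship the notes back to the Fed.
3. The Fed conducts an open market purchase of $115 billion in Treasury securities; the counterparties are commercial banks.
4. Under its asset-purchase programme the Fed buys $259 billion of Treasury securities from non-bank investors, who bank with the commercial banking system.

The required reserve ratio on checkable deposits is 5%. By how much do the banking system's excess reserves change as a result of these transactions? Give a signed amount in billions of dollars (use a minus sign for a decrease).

FX sale $327 billion: reserves −$327B, deposits 0.
Currency deposit $287 billion: reserves +$287B, deposits +$287B.
OMO purchase (from banks) $115 billion: reserves +$115B, deposits 0.
Asset purchase (from non-banks) $259 billion: reserves +$259B, deposits +$259B.
Totals: Δreserves = +$334B, Δdeposits = +$546B.
Δrequired reserves = 5% × +$546B = +$27.3B.
Δexcess reserves = Δreserves − Δrequired = +$334B − (+$27.3B) = +$306.7 billion.

+$306.7 billion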